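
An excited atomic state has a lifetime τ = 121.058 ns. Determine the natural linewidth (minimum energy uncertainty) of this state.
2.719 neV

Using the energy-time uncertainty principle:
ΔEΔt ≥ ℏ/2

The lifetime τ represents the time uncertainty Δt.
The natural linewidth (minimum energy uncertainty) is:

ΔE = ℏ/(2τ)
ΔE = (1.055e-34 J·s) / (2 × 1.211e-07 s)
ΔE = 4.356e-28 J = 2.719 neV

This natural linewidth limits the precision of spectroscopic measurements.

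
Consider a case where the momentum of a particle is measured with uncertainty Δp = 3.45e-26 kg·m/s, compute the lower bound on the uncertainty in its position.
1.528 nm

Using the Heisenberg uncertainty principle:
ΔxΔp ≥ ℏ/2

The minimum uncertainty in position is:
Δx_min = ℏ/(2Δp)
Δx_min = (1.055e-34 J·s) / (2 × 3.450e-26 kg·m/s)
Δx_min = 1.528e-09 m = 1.528 nm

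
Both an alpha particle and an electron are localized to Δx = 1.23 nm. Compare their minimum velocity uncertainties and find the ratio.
The electron has the larger minimum velocity uncertainty, by a ratio of 7294.3.

For both particles, Δp_min = ℏ/(2Δx) = 4.287e-26 kg·m/s (same for both).

The velocity uncertainty is Δv = Δp/m:
- alpha particle: Δv = 4.287e-26 / 6.645e-27 = 6.452e+00 m/s = 6.452 m/s
- electron: Δv = 4.287e-26 / 9.109e-31 = 4.706e+04 m/s = 47.060 km/s

Ratio: 4.706e+04 / 6.452e+00 = 7294.3

The lighter particle has larger velocity uncertainty because Δv ∝ 1/m.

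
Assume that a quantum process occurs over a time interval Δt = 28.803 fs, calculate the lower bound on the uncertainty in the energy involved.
11.426 meV

Using the energy-time uncertainty principle:
ΔEΔt ≥ ℏ/2

The minimum uncertainty in energy is:
ΔE_min = ℏ/(2Δt)
ΔE_min = (1.055e-34 J·s) / (2 × 2.880e-14 s)
ΔE_min = 1.831e-21 J = 11.426 meV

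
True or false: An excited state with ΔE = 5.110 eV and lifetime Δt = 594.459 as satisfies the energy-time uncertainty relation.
Yes, it satisfies the uncertainty relation.

Calculate the product ΔEΔt:
ΔE = 5.110 eV = 8.187e-19 J
ΔEΔt = (8.187e-19 J) × (5.945e-16 s)
ΔEΔt = 4.867e-34 J·s

Compare to the minimum allowed value ℏ/2:
ℏ/2 = 5.273e-35 J·s

Since ΔEΔt = 4.867e-34 J·s ≥ 5.273e-35 J·s = ℏ/2,
this satisfies the uncertainty relation.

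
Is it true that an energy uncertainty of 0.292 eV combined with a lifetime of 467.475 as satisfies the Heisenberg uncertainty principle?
No, it violates the uncertainty relation.

Calculate the product ΔEΔt:
ΔE = 0.292 eV = 4.678e-20 J
ΔEΔt = (4.678e-20 J) × (4.675e-16 s)
ΔEΔt = 2.187e-35 J·s

Compare to the minimum allowed value ℏ/2:
ℏ/2 = 5.273e-35 J·s

Since ΔEΔt = 2.187e-35 J·s < 5.273e-35 J·s = ℏ/2,
this violates the uncertainty relation.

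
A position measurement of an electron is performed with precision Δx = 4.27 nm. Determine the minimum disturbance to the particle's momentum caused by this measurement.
1.235 × 10^-26 kg·m/s

The uncertainty principle implies that measuring position disturbs momentum:
ΔxΔp ≥ ℏ/2

When we measure position with precision Δx, we necessarily introduce a momentum uncertainty:
Δp ≥ ℏ/(2Δx)
Δp_min = (1.055e-34 J·s) / (2 × 4.270e-09 m)
Δp_min = 1.235e-26 kg·m/s

The more precisely we measure position, the greater the momentum disturbance.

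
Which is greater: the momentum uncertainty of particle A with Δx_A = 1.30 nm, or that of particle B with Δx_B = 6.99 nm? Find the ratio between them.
Particle A has the larger minimum momentum uncertainty, by a factor of 5.38.

For each particle, the minimum momentum uncertainty is Δp_min = ℏ/(2Δx):

Particle A: Δp_A = ℏ/(2×1.300e-09 m) = 4.056e-26 kg·m/s
Particle B: Δp_B = ℏ/(2×6.990e-09 m) = 7.543e-27 kg·m/s

Ratio: Δp_A/Δp_B = 5.38

Since Δp_min ∝ 1/Δx, the particle with smaller position uncertainty (A) has larger momentum uncertainty.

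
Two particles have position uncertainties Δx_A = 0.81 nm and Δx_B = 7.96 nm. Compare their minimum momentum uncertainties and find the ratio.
Particle A has the larger minimum momentum uncertainty, by a factor of 9.83.

For each particle, the minimum momentum uncertainty is Δp_min = ℏ/(2Δx):

Particle A: Δp_A = ℏ/(2×8.100e-10 m) = 6.510e-26 kg·m/s
Particle B: Δp_B = ℏ/(2×7.960e-09 m) = 6.624e-27 kg·m/s

Ratio: Δp_A/Δp_B = 9.83

Since Δp_min ∝ 1/Δx, the particle with smaller position uncertainty (A) has larger momentum uncertainty.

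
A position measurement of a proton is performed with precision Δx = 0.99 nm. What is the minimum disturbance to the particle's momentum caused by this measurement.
5.326 × 10^-26 kg·m/s

The uncertainty principle implies that measuring position disturbs momentum:
ΔxΔp ≥ ℏ/2

When we measure position with precision Δx, we necessarily introduce a momentum uncertainty:
Δp ≥ ℏ/(2Δx)
Δp_min = (1.055e-34 J·s) / (2 × 9.900e-10 m)
Δp_min = 5.326e-26 kg·m/s

The more precisely we measure position, the greater the momentum disturbance.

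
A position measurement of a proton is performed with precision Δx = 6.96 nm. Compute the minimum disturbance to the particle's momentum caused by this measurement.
7.576 × 10^-27 kg·m/s

The uncertainty principle implies that measuring position disturbs momentum:
ΔxΔp ≥ ℏ/2

When we measure position with precision Δx, we necessarily introduce a momentum uncertainty:
Δp ≥ ℏ/(2Δx)
Δp_min = (1.055e-34 J·s) / (2 × 6.960e-09 m)
Δp_min = 7.576e-27 kg·m/s

The more precisely we measure position, the greater the momentum disturbance.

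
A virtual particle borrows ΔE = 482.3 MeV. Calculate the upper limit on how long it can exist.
6.824 × 10^-25 s

Using the energy-time uncertainty principle:
ΔEΔt ≥ ℏ/2

For a virtual particle borrowing energy ΔE, the maximum lifetime is:
Δt_max = ℏ/(2ΔE)

Converting energy:
ΔE = 482.3 MeV = 7.727e-11 J

Δt_max = (1.055e-34 J·s) / (2 × 7.727e-11 J)
Δt_max = 6.824e-25 s = 6.824 × 10^-25 s

Virtual particles with higher borrowed energy exist for shorter times.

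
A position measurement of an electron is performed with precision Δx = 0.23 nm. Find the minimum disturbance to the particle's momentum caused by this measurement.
2.293 × 10^-25 kg·m/s

The uncertainty principle implies that measuring position disturbs momentum:
ΔxΔp ≥ ℏ/2

When we measure position with precision Δx, we necessarily introduce a momentum uncertainty:
Δp ≥ ℏ/(2Δx)
Δp_min = (1.055e-34 J·s) / (2 × 2.300e-10 m)
Δp_min = 2.293e-25 kg·m/s

The more precisely we measure position, the greater the momentum disturbance.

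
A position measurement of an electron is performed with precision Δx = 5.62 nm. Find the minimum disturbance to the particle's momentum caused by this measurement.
9.382 × 10^-27 kg·m/s

The uncertainty principle implies that measuring position disturbs momentum:
ΔxΔp ≥ ℏ/2

When we measure position with precision Δx, we necessarily introduce a momentum uncertainty:
Δp ≥ ℏ/(2Δx)
Δp_min = (1.055e-34 J·s) / (2 × 5.620e-09 m)
Δp_min = 9.382e-27 kg·m/s

The more precisely we measure position, the greater the momentum disturbance.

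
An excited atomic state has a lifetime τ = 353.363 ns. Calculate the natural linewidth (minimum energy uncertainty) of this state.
931.354 peV

Using the energy-time uncertainty principle:
ΔEΔt ≥ ℏ/2

The lifetime τ represents the time uncertainty Δt.
The natural linewidth (minimum energy uncertainty) is:

ΔE = ℏ/(2τ)
ΔE = (1.055e-34 J·s) / (2 × 3.534e-07 s)
ΔE = 1.492e-28 J = 931.354 peV

This natural linewidth limits the precision of spectroscopic measurements.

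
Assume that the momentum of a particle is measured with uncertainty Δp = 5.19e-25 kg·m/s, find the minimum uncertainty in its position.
101.597 pm

Using the Heisenberg uncertainty principle:
ΔxΔp ≥ ℏ/2

The minimum uncertainty in position is:
Δx_min = ℏ/(2Δp)
Δx_min = (1.055e-34 J·s) / (2 × 5.190e-25 kg·m/s)
Δx_min = 1.016e-10 m = 101.597 pm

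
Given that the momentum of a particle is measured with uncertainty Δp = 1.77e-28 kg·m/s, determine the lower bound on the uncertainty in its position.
297.902 nm

Using the Heisenberg uncertainty principle:
ΔxΔp ≥ ℏ/2

The minimum uncertainty in position is:
Δx_min = ℏ/(2Δp)
Δx_min = (1.055e-34 J·s) / (2 × 1.770e-28 kg·m/s)
Δx_min = 2.979e-07 m = 297.902 nm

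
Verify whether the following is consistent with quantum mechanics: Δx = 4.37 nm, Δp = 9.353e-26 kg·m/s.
Yes, it satisfies the uncertainty principle.

Calculate the product ΔxΔp:
ΔxΔp = (4.370e-09 m) × (9.353e-26 kg·m/s)
ΔxΔp = 4.087e-34 J·s

Compare to the minimum allowed value ℏ/2:
ℏ/2 = 5.273e-35 J·s

Since ΔxΔp = 4.087e-34 J·s ≥ 5.273e-35 J·s = ℏ/2,
the measurement satisfies the uncertainty principle.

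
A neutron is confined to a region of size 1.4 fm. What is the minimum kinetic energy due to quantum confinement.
2.643 MeV

Using the uncertainty principle:

1. Position uncertainty: Δx ≈ 1.400e-15 m
2. Minimum momentum uncertainty: Δp = ℏ/(2Δx) = 3.766e-20 kg·m/s
3. Minimum kinetic energy:
   KE = (Δp)²/(2m) = (3.766e-20)²/(2 × 1.675e-27 kg)
   KE = 4.235e-13 J = 2.643 MeV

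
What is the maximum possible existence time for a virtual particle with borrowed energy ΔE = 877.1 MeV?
3.752 × 10^-25 s

Using the energy-time uncertainty principle:
ΔEΔt ≥ ℏ/2

For a virtual particle borrowing energy ΔE, the maximum lifetime is:
Δt_max = ℏ/(2ΔE)

Converting energy:
ΔE = 877.1 MeV = 1.405e-10 J

Δt_max = (1.055e-34 J·s) / (2 × 1.405e-10 J)
Δt_max = 3.752e-25 s = 3.752 × 10^-25 s

Virtual particles with higher borrowed energy exist for shorter times.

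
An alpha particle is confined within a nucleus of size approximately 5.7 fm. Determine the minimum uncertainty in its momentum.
9.251 × 10^-21 kg·m/s

Using the Heisenberg uncertainty principle:
ΔxΔp ≥ ℏ/2

With Δx ≈ L = 5.700e-15 m (the confinement size):
Δp_min = ℏ/(2Δx)
Δp_min = (1.055e-34 J·s) / (2 × 5.700e-15 m)
Δp_min = 9.251e-21 kg·m/s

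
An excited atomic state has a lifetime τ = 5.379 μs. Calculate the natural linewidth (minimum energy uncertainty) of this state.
61.183 peV

Using the energy-time uncertainty principle:
ΔEΔt ≥ ℏ/2

The lifetime τ represents the time uncertainty Δt.
The natural linewidth (minimum energy uncertainty) is:

ΔE = ℏ/(2τ)
ΔE = (1.055e-34 J·s) / (2 × 5.379e-06 s)
ΔE = 9.803e-30 J = 61.183 peV

This natural linewidth limits the precision of spectroscopic measurements.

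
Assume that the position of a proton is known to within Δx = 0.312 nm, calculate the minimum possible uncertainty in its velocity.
101.040 m/s

Using the Heisenberg uncertainty principle and Δp = mΔv:
ΔxΔp ≥ ℏ/2
Δx(mΔv) ≥ ℏ/2

The minimum uncertainty in velocity is:
Δv_min = ℏ/(2mΔx)
Δv_min = (1.055e-34 J·s) / (2 × 1.673e-27 kg × 3.120e-10 m)
Δv_min = 1.010e+02 m/s = 101.040 m/s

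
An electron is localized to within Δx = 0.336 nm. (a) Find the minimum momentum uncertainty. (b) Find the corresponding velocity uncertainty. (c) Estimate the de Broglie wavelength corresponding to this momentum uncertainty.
(a) Δp_min = 1.569 × 10^-25 kg·m/s
(b) Δv_min = 172.273 km/s
(c) λ_dB = 4.222 nm

Step-by-step:

(a) From the uncertainty principle:
Δp_min = ℏ/(2Δx) = (1.055e-34 J·s)/(2 × 3.360e-10 m) = 1.569e-25 kg·m/s

(b) The velocity uncertainty:
Δv = Δp/m = (1.569e-25 kg·m/s)/(9.109e-31 kg) = 1.723e+05 m/s = 172.273 km/s

(c) The de Broglie wavelength for this momentum:
λ = h/p = (6.626e-34 J·s)/(1.569e-25 kg·m/s) = 4.222e-09 m = 4.222 nm

Note: The de Broglie wavelength is comparable to the localization size, as expected from wave-particle duality.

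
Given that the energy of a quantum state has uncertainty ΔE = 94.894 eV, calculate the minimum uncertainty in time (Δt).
3.468 as

Using the energy-time uncertainty principle:
ΔEΔt ≥ ℏ/2

The minimum uncertainty in time is:
Δt_min = ℏ/(2ΔE)
Δt_min = (1.055e-34 J·s) / (2 × 1.520e-17 J)
Δt_min = 3.468e-18 s = 3.468 as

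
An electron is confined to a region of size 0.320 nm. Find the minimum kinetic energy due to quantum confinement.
93.017 meV

Using the uncertainty principle:

1. Position uncertainty: Δx ≈ 3.200e-10 m
2. Minimum momentum uncertainty: Δp = ℏ/(2Δx) = 1.648e-25 kg·m/s
3. Minimum kinetic energy:
   KE = (Δp)²/(2m) = (1.648e-25)²/(2 × 9.109e-31 kg)
   KE = 1.490e-20 J = 93.017 meV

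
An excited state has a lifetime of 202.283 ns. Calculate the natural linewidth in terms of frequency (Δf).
393.397 kHz

Using the energy-time uncertainty principle and E = hf:
ΔEΔt ≥ ℏ/2
hΔf·Δt ≥ ℏ/2

The minimum frequency uncertainty is:
Δf = ℏ/(2hτ) = 1/(4πτ)
Δf = 1/(4π × 2.023e-07 s)
Δf = 3.934e+05 Hz = 393.397 kHz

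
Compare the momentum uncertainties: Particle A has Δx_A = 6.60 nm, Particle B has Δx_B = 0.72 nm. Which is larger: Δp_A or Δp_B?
Particle B has the larger minimum momentum uncertainty, by a factor of 9.17.

For each particle, the minimum momentum uncertainty is Δp_min = ℏ/(2Δx):

Particle A: Δp_A = ℏ/(2×6.600e-09 m) = 7.989e-27 kg·m/s
Particle B: Δp_B = ℏ/(2×7.200e-10 m) = 7.323e-26 kg·m/s

Ratio: Δp_B/Δp_A = 9.17

Since Δp_min ∝ 1/Δx, the particle with smaller position uncertainty (B) has larger momentum uncertainty.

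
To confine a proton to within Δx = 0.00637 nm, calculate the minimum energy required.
127.843 meV

Localizing a particle requires giving it sufficient momentum uncertainty:

1. From uncertainty principle: Δp ≥ ℏ/(2Δx)
   Δp_min = (1.055e-34 J·s) / (2 × 6.370e-12 m)
   Δp_min = 8.278e-24 kg·m/s

2. This momentum uncertainty corresponds to kinetic energy:
   KE ≈ (Δp)²/(2m) = (8.278e-24)²/(2 × 1.673e-27 kg)
   KE = 2.048e-20 J = 127.843 meV

Tighter localization requires more energy.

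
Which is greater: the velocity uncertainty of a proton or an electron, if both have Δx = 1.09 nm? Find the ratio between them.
The electron has the larger minimum velocity uncertainty, by a ratio of 1836.2.

For both particles, Δp_min = ℏ/(2Δx) = 4.837e-26 kg·m/s (same for both).

The velocity uncertainty is Δv = Δp/m:
- proton: Δv = 4.837e-26 / 1.673e-27 = 2.892e+01 m/s = 28.922 m/s
- electron: Δv = 4.837e-26 / 9.109e-31 = 5.310e+04 m/s = 53.104 km/s

Ratio: 5.310e+04 / 2.892e+01 = 1836.2

The lighter particle has larger velocity uncertainty because Δv ∝ 1/m.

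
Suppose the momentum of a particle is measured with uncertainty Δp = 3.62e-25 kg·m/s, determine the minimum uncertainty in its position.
145.659 pm

Using the Heisenberg uncertainty principle:
ΔxΔp ≥ ℏ/2

The minimum uncertainty in position is:
Δx_min = ℏ/(2Δp)
Δx_min = (1.055e-34 J·s) / (2 × 3.620e-25 kg·m/s)
Δx_min = 1.457e-10 m = 145.659 pm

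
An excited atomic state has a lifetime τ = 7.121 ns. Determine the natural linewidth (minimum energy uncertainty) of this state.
46.216 neV

Using the energy-time uncertainty principle:
ΔEΔt ≥ ℏ/2

The lifetime τ represents the time uncertainty Δt.
The natural linewidth (minimum energy uncertainty) is:

ΔE = ℏ/(2τ)
ΔE = (1.055e-34 J·s) / (2 × 7.121e-09 s)
ΔE = 7.405e-27 J = 46.216 neV

This natural linewidth limits the precision of spectroscopic measurements.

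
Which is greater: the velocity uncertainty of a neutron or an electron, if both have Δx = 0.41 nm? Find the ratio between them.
The electron has the larger minimum velocity uncertainty, by a ratio of 1838.7.

For both particles, Δp_min = ℏ/(2Δx) = 1.286e-25 kg·m/s (same for both).

The velocity uncertainty is Δv = Δp/m:
- neutron: Δv = 1.286e-25 / 1.675e-27 = 7.678e+01 m/s = 76.783 m/s
- electron: Δv = 1.286e-25 / 9.109e-31 = 1.412e+05 m/s = 141.180 km/s

Ratio: 1.412e+05 / 7.678e+01 = 1838.7

The lighter particle has larger velocity uncertainty because Δv ∝ 1/m.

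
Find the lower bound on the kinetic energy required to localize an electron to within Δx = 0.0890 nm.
1.202 eV

Localizing a particle requires giving it sufficient momentum uncertainty:

1. From uncertainty principle: Δp ≥ ℏ/(2Δx)
   Δp_min = (1.055e-34 J·s) / (2 × 8.900e-11 m)
   Δp_min = 5.925e-25 kg·m/s

2. This momentum uncertainty corresponds to kinetic energy:
   KE ≈ (Δp)²/(2m) = (5.925e-25)²/(2 × 9.109e-31 kg)
   KE = 1.927e-19 J = 1.202 eV

Tighter localization requires more energy.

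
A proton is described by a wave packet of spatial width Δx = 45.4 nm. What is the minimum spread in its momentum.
1.161 × 10^-27 kg·m/s

For a wave packet, the spatial width Δx and momentum spread Δp are related by the uncertainty principle:
ΔxΔp ≥ ℏ/2

The minimum momentum spread is:
Δp_min = ℏ/(2Δx)
Δp_min = (1.055e-34 J·s) / (2 × 4.540e-08 m)
Δp_min = 1.161e-27 kg·m/s

A wave packet cannot have both a well-defined position and well-defined momentum.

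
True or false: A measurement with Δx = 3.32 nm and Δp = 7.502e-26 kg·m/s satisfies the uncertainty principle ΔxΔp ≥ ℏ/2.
Yes, it satisfies the uncertainty principle.

Calculate the product ΔxΔp:
ΔxΔp = (3.320e-09 m) × (7.502e-26 kg·m/s)
ΔxΔp = 2.491e-34 J·s

Compare to the minimum allowed value ℏ/2:
ℏ/2 = 5.273e-35 J·s

Since ΔxΔp = 2.491e-34 J·s ≥ 5.273e-35 J·s = ℏ/2,
the measurement satisfies the uncertainty principle.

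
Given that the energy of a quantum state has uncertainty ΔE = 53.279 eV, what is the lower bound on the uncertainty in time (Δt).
6.177 as

Using the energy-time uncertainty principle:
ΔEΔt ≥ ℏ/2

The minimum uncertainty in time is:
Δt_min = ℏ/(2ΔE)
Δt_min = (1.055e-34 J·s) / (2 × 8.536e-18 J)
Δt_min = 6.177e-18 s = 6.177 as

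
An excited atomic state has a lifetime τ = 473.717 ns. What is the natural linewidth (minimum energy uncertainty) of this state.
694.731 peV

Using the energy-time uncertainty principle:
ΔEΔt ≥ ℏ/2

The lifetime τ represents the time uncertainty Δt.
The natural linewidth (minimum energy uncertainty) is:

ΔE = ℏ/(2τ)
ΔE = (1.055e-34 J·s) / (2 × 4.737e-07 s)
ΔE = 1.113e-28 J = 694.731 peV

This natural linewidth limits the precision of spectroscopic measurements.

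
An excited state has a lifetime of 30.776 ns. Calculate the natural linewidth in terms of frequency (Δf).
2.586 MHz

Using the energy-time uncertainty principle and E = hf:
ΔEΔt ≥ ℏ/2
hΔf·Δt ≥ ℏ/2

The minimum frequency uncertainty is:
Δf = ℏ/(2hτ) = 1/(4πτ)
Δf = 1/(4π × 3.078e-08 s)
Δf = 2.586e+06 Hz = 2.586 MHz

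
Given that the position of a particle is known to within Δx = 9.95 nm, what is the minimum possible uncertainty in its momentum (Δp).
5.299 × 10^-27 kg·m/s

Using the Heisenberg uncertainty principle:
ΔxΔp ≥ ℏ/2

The minimum uncertainty in momentum is:
Δp_min = ℏ/(2Δx)
Δp_min = (1.055e-34 J·s) / (2 × 9.950e-09 m)
Δp_min = 5.299e-27 kg·m/s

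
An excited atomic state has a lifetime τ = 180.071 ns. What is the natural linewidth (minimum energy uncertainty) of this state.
1.828 neV

Using the energy-time uncertainty principle:
ΔEΔt ≥ ℏ/2

The lifetime τ represents the time uncertainty Δt.
The natural linewidth (minimum energy uncertainty) is:

ΔE = ℏ/(2τ)
ΔE = (1.055e-34 J·s) / (2 × 1.801e-07 s)
ΔE = 2.928e-28 J = 1.828 neV

This natural linewidth limits the precision of spectroscopic measurements.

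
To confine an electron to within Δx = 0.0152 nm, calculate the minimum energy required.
41.226 eV

Localizing a particle requires giving it sufficient momentum uncertainty:

1. From uncertainty principle: Δp ≥ ℏ/(2Δx)
   Δp_min = (1.055e-34 J·s) / (2 × 1.520e-11 m)
   Δp_min = 3.469e-24 kg·m/s

2. This momentum uncertainty corresponds to kinetic energy:
   KE ≈ (Δp)²/(2m) = (3.469e-24)²/(2 × 9.109e-31 kg)
   KE = 6.605e-18 J = 41.226 eV

Tighter localization requires more energy.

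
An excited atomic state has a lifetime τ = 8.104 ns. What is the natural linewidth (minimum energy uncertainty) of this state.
40.610 neV

Using the energy-time uncertainty principle:
ΔEΔt ≥ ℏ/2

The lifetime τ represents the time uncertainty Δt.
The natural linewidth (minimum energy uncertainty) is:

ΔE = ℏ/(2τ)
ΔE = (1.055e-34 J·s) / (2 × 8.104e-09 s)
ΔE = 6.506e-27 J = 40.610 neV

This natural linewidth limits the precision of spectroscopic measurements.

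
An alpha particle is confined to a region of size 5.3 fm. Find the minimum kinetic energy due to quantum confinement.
46.487 keV

Using the uncertainty principle:

1. Position uncertainty: Δx ≈ 5.300e-15 m
2. Minimum momentum uncertainty: Δp = ℏ/(2Δx) = 9.949e-21 kg·m/s
3. Minimum kinetic energy:
   KE = (Δp)²/(2m) = (9.949e-21)²/(2 × 6.645e-27 kg)
   KE = 7.448e-15 J = 46.487 keV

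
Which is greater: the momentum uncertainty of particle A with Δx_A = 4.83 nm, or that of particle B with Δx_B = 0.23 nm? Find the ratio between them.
Particle B has the larger minimum momentum uncertainty, by a factor of 21.00.

For each particle, the minimum momentum uncertainty is Δp_min = ℏ/(2Δx):

Particle A: Δp_A = ℏ/(2×4.830e-09 m) = 1.092e-26 kg·m/s
Particle B: Δp_B = ℏ/(2×2.300e-10 m) = 2.293e-25 kg·m/s

Ratio: Δp_B/Δp_A = 21.00

Since Δp_min ∝ 1/Δx, the particle with smaller position uncertainty (B) has larger momentum uncertainty.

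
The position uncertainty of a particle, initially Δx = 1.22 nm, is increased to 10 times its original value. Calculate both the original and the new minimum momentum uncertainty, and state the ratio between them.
Original Δp_min = 4.322 × 10^-26 kg·m/s; new Δp'_min = 4.322 × 10^-27 kg·m/s; ratio Δp'_min/Δp_min = 1/10.

From the uncertainty principle ΔxΔp ≥ ℏ/2, the minimum momentum uncertainty is Δp_min = ℏ/(2Δx).

Original (Δx = 1.22 nm = 1.220e-09 m):
Δp_min = (1.055e-34 J·s)/(2 × 1.220e-09 m) = 4.322e-26 kg·m/s

When Δx → 10Δx:
Δp'_min = ℏ/(2 × 10Δx) = (1/10) × ℏ/(2Δx) = (1/10) × Δp_min
Δp'_min = 1/10 × 4.322e-26 kg·m/s = 4.322e-27 kg·m/s

Since Δp_min ∝ 1/Δx, when Δx is increased to 10 times its original value, Δp_min decreases to 1/10 of its original value.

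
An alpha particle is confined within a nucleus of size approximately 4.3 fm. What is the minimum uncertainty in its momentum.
1.226 × 10^-20 kg·m/s

Using the Heisenberg uncertainty principle:
ΔxΔp ≥ ℏ/2

With Δx ≈ L = 4.300e-15 m (the confinement size):
Δp_min = ℏ/(2Δx)
Δp_min = (1.055e-34 J·s) / (2 × 4.300e-15 m)
Δp_min = 1.226e-20 kg·m/s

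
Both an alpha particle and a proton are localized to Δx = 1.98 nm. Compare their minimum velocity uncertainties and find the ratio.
The proton has the larger minimum velocity uncertainty, by a ratio of 4.0.

For both particles, Δp_min = ℏ/(2Δx) = 2.663e-26 kg·m/s (same for both).

The velocity uncertainty is Δv = Δp/m:
- alpha particle: Δv = 2.663e-26 / 6.645e-27 = 4.008e+00 m/s = 4.008 m/s
- proton: Δv = 2.663e-26 / 1.673e-27 = 1.592e+01 m/s = 15.921 m/s

Ratio: 1.592e+01 / 4.008e+00 = 4.0

The lighter particle has larger velocity uncertainty because Δv ∝ 1/m.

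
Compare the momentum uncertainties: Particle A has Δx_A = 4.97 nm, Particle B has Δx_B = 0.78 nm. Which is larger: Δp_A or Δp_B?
Particle B has the larger minimum momentum uncertainty, by a factor of 6.37.

For each particle, the minimum momentum uncertainty is Δp_min = ℏ/(2Δx):

Particle A: Δp_A = ℏ/(2×4.970e-09 m) = 1.061e-26 kg·m/s
Particle B: Δp_B = ℏ/(2×7.800e-10 m) = 6.760e-26 kg·m/s

Ratio: Δp_B/Δp_A = 6.37

Since Δp_min ∝ 1/Δx, the particle with smaller position uncertainty (B) has larger momentum uncertainty.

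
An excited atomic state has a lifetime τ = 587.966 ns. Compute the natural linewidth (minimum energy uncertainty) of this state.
559.736 peV

Using the energy-time uncertainty principle:
ΔEΔt ≥ ℏ/2

The lifetime τ represents the time uncertainty Δt.
The natural linewidth (minimum energy uncertainty) is:

ΔE = ℏ/(2τ)
ΔE = (1.055e-34 J·s) / (2 × 5.880e-07 s)
ΔE = 8.968e-29 J = 559.736 peV

This natural linewidth limits the precision of spectroscopic measurements.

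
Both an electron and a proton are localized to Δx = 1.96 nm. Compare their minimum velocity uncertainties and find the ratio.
The electron has the larger minimum velocity uncertainty, by a ratio of 1836.2.

For both particles, Δp_min = ℏ/(2Δx) = 2.690e-26 kg·m/s (same for both).

The velocity uncertainty is Δv = Δp/m:
- electron: Δv = 2.690e-26 / 9.109e-31 = 2.953e+04 m/s = 29.533 km/s
- proton: Δv = 2.690e-26 / 1.673e-27 = 1.608e+01 m/s = 16.084 m/s

Ratio: 2.953e+04 / 1.608e+01 = 1836.2

The lighter particle has larger velocity uncertainty because Δv ∝ 1/m.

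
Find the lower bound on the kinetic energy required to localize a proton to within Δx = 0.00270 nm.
711.585 meV

Localizing a particle requires giving it sufficient momentum uncertainty:

1. From uncertainty principle: Δp ≥ ℏ/(2Δx)
   Δp_min = (1.055e-34 J·s) / (2 × 2.700e-12 m)
   Δp_min = 1.953e-23 kg·m/s

2. This momentum uncertainty corresponds to kinetic energy:
   KE ≈ (Δp)²/(2m) = (1.953e-23)²/(2 × 1.673e-27 kg)
   KE = 1.140e-19 J = 711.585 meV

Tighter localization requires more energy.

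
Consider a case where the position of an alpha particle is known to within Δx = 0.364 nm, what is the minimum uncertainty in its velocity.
21.801 m/s

Using the Heisenberg uncertainty principle and Δp = mΔv:
ΔxΔp ≥ ℏ/2
Δx(mΔv) ≥ ℏ/2

The minimum uncertainty in velocity is:
Δv_min = ℏ/(2mΔx)
Δv_min = (1.055e-34 J·s) / (2 × 6.645e-27 kg × 3.640e-10 m)
Δv_min = 2.180e+01 m/s = 21.801 m/s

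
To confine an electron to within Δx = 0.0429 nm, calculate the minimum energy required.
5.175 eV

Localizing a particle requires giving it sufficient momentum uncertainty:

1. From uncertainty principle: Δp ≥ ℏ/(2Δx)
   Δp_min = (1.055e-34 J·s) / (2 × 4.290e-11 m)
   Δp_min = 1.229e-24 kg·m/s

2. This momentum uncertainty corresponds to kinetic energy:
   KE ≈ (Δp)²/(2m) = (1.229e-24)²/(2 × 9.109e-31 kg)
   KE = 8.292e-19 J = 5.175 eV

Tighter localization requires more energy.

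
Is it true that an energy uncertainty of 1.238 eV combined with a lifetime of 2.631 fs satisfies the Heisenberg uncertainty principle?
Yes, it satisfies the uncertainty relation.

Calculate the product ΔEΔt:
ΔE = 1.238 eV = 1.983e-19 J
ΔEΔt = (1.983e-19 J) × (2.631e-15 s)
ΔEΔt = 5.219e-34 J·s

Compare to the minimum allowed value ℏ/2:
ℏ/2 = 5.273e-35 J·s

Since ΔEΔt = 5.219e-34 J·s ≥ 5.273e-35 J·s = ℏ/2,
this satisfies the uncertainty relation.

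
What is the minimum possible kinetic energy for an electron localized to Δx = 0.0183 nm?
28.442 eV

Localizing a particle requires giving it sufficient momentum uncertainty:

1. From uncertainty principle: Δp ≥ ℏ/(2Δx)
   Δp_min = (1.055e-34 J·s) / (2 × 1.830e-11 m)
   Δp_min = 2.881e-24 kg·m/s

2. This momentum uncertainty corresponds to kinetic energy:
   KE ≈ (Δp)²/(2m) = (2.881e-24)²/(2 × 9.109e-31 kg)
   KE = 4.557e-18 J = 28.442 eV

Tighter localization requires more energy.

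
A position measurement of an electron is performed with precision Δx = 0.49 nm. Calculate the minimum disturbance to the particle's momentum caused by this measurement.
1.076 × 10^-25 kg·m/s

The uncertainty principle implies that measuring position disturbs momentum:
ΔxΔp ≥ ℏ/2

When we measure position with precision Δx, we necessarily introduce a momentum uncertainty:
Δp ≥ ℏ/(2Δx)
Δp_min = (1.055e-34 J·s) / (2 × 4.900e-10 m)
Δp_min = 1.076e-25 kg·m/s

The more precisely we measure position, the greater the momentum disturbance.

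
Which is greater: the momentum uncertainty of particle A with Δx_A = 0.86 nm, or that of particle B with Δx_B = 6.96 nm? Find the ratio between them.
Particle A has the larger minimum momentum uncertainty, by a factor of 8.09.

For each particle, the minimum momentum uncertainty is Δp_min = ℏ/(2Δx):

Particle A: Δp_A = ℏ/(2×8.600e-10 m) = 6.131e-26 kg·m/s
Particle B: Δp_B = ℏ/(2×6.960e-09 m) = 7.576e-27 kg·m/s

Ratio: Δp_A/Δp_B = 8.09

Since Δp_min ∝ 1/Δx, the particle with smaller position uncertainty (A) has larger momentum uncertainty.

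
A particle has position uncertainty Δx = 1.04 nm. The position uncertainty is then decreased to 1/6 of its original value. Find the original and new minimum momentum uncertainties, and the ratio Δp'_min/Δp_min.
Original Δp_min = 5.070 × 10^-26 kg·m/s; new Δp'_min = 3.042 × 10^-25 kg·m/s; ratio Δp'_min/Δp_min = 6.

From the uncertainty principle ΔxΔp ≥ ℏ/2, the minimum momentum uncertainty is Δp_min = ℏ/(2Δx).

Original (Δx = 1.04 nm = 1.040e-09 m):
Δp_min = (1.055e-34 J·s)/(2 × 1.040e-09 m) = 5.070e-26 kg·m/s

When Δx → (1/6)Δx:
Δp'_min = ℏ/(2 × (1/6)Δx) = 6 × ℏ/(2Δx) = 6 × Δp_min
Δp'_min = 6 × 5.070e-26 kg·m/s = 3.042e-25 kg·m/s

Since Δp_min ∝ 1/Δx, when Δx is decreased to 1/6 of its original value, Δp_min increases to 6 times its original value.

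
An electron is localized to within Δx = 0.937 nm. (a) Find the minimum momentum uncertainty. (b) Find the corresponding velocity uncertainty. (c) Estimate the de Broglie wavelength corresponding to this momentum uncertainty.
(a) Δp_min = 5.627 × 10^-26 kg·m/s
(b) Δv_min = 61.776 km/s
(c) λ_dB = 11.775 nm

Step-by-step:

(a) From the uncertainty principle:
Δp_min = ℏ/(2Δx) = (1.055e-34 J·s)/(2 × 9.370e-10 m) = 5.627e-26 kg·m/s

(b) The velocity uncertainty:
Δv = Δp/m = (5.627e-26 kg·m/s)/(9.109e-31 kg) = 6.178e+04 m/s = 61.776 km/s

(c) The de Broglie wavelength for this momentum:
λ = h/p = (6.626e-34 J·s)/(5.627e-26 kg·m/s) = 1.177e-08 m = 11.775 nm

Note: The de Broglie wavelength is comparable to the localization size, as expected from wave-particle duality.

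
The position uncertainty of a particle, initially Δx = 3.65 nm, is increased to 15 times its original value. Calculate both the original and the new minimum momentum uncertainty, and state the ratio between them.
Original Δp_min = 1.445 × 10^-26 kg·m/s; new Δp'_min = 9.631 × 10^-28 kg·m/s; ratio Δp'_min/Δp_min = 1/15.

From the uncertainty principle ΔxΔp ≥ ℏ/2, the minimum momentum uncertainty is Δp_min = ℏ/(2Δx).

Original (Δx = 3.65 nm = 3.650e-09 m):
Δp_min = (1.055e-34 J·s)/(2 × 3.650e-09 m) = 1.445e-26 kg·m/s

When Δx → 15Δx:
Δp'_min = ℏ/(2 × 15Δx) = (1/15) × ℏ/(2Δx) = (1/15) × Δp_min
Δp'_min = 1/15 × 1.445e-26 kg·m/s = 9.631e-28 kg·m/s

Since Δp_min ∝ 1/Δx, when Δx is increased to 15 times its original value, Δp_min decreases to 1/15 of its original value.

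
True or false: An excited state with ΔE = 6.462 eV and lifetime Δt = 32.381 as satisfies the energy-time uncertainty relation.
No, it violates the uncertainty relation.

Calculate the product ΔEΔt:
ΔE = 6.462 eV = 1.035e-18 J
ΔEΔt = (1.035e-18 J) × (3.238e-17 s)
ΔEΔt = 3.352e-35 J·s

Compare to the minimum allowed value ℏ/2:
ℏ/2 = 5.273e-35 J·s

Since ΔEΔt = 3.352e-35 J·s < 5.273e-35 J·s = ℏ/2,
this violates the uncertainty relation.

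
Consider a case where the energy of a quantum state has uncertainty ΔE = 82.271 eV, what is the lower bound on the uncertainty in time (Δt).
4.000 as

Using the energy-time uncertainty principle:
ΔEΔt ≥ ℏ/2

The minimum uncertainty in time is:
Δt_min = ℏ/(2ΔE)
Δt_min = (1.055e-34 J·s) / (2 × 1.318e-17 J)
Δt_min = 4.000e-18 s = 4.000 as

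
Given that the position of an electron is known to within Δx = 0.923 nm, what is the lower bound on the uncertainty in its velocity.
62.713 km/s

Using the Heisenberg uncertainty principle and Δp = mΔv:
ΔxΔp ≥ ℏ/2
Δx(mΔv) ≥ ℏ/2

The minimum uncertainty in velocity is:
Δv_min = ℏ/(2mΔx)
Δv_min = (1.055e-34 J·s) / (2 × 9.109e-31 kg × 9.230e-10 m)
Δv_min = 6.271e+04 m/s = 62.713 km/s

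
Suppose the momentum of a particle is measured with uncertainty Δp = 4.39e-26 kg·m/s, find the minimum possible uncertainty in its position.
1.201 nm

Using the Heisenberg uncertainty principle:
ΔxΔp ≥ ℏ/2

The minimum uncertainty in position is:
Δx_min = ℏ/(2Δp)
Δx_min = (1.055e-34 J·s) / (2 × 4.390e-26 kg·m/s)
Δx_min = 1.201e-09 m = 1.201 nm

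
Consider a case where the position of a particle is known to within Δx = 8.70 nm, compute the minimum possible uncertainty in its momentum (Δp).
6.061 × 10^-27 kg·m/s

Using the Heisenberg uncertainty principle:
ΔxΔp ≥ ℏ/2

The minimum uncertainty in momentum is:
Δp_min = ℏ/(2Δx)
Δp_min = (1.055e-34 J·s) / (2 × 8.700e-09 m)
Δp_min = 6.061e-27 kg·m/s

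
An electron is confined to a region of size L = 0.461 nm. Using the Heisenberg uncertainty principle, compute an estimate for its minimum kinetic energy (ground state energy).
44.819 meV

Using the uncertainty principle to estimate ground state energy:

1. The position uncertainty is approximately the confinement size:
   Δx ≈ L = 4.610e-10 m

2. From ΔxΔp ≥ ℏ/2, the minimum momentum uncertainty is:
   Δp ≈ ℏ/(2L) = 1.144e-25 kg·m/s

3. The kinetic energy is approximately:
   KE ≈ (Δp)²/(2m) = (1.144e-25)²/(2 × 9.109e-31 kg)
   KE ≈ 7.181e-21 J = 44.819 meV

This is an order-of-magnitude estimate of the ground state energy.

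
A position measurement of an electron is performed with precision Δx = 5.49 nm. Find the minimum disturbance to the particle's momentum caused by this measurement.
9.604 × 10^-27 kg·m/s

The uncertainty principle implies that measuring position disturbs momentum:
ΔxΔp ≥ ℏ/2

When we measure position with precision Δx, we necessarily introduce a momentum uncertainty:
Δp ≥ ℏ/(2Δx)
Δp_min = (1.055e-34 J·s) / (2 × 5.490e-09 m)
Δp_min = 9.604e-27 kg·m/s

The more precisely we measure position, the greater the momentum disturbance.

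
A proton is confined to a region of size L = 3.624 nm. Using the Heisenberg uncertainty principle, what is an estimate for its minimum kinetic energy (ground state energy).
394.982 neV

Using the uncertainty principle to estimate ground state energy:

1. The position uncertainty is approximately the confinement size:
   Δx ≈ L = 3.624e-09 m

2. From ΔxΔp ≥ ℏ/2, the minimum momentum uncertainty is:
   Δp ≈ ℏ/(2L) = 1.455e-26 kg·m/s

3. The kinetic energy is approximately:
   KE ≈ (Δp)²/(2m) = (1.455e-26)²/(2 × 1.673e-27 kg)
   KE ≈ 6.328e-26 J = 394.982 neV

This is an order-of-magnitude estimate of the ground state energy.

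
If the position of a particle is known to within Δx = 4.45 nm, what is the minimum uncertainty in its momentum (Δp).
1.185 × 10^-26 kg·m/s

Using the Heisenberg uncertainty principle:
ΔxΔp ≥ ℏ/2

The minimum uncertainty in momentum is:
Δp_min = ℏ/(2Δx)
Δp_min = (1.055e-34 J·s) / (2 × 4.450e-09 m)
Δp_min = 1.185e-26 kg·m/s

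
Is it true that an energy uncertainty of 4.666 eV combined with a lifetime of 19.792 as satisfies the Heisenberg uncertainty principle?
No, it violates the uncertainty relation.

Calculate the product ΔEΔt:
ΔE = 4.666 eV = 7.476e-19 J
ΔEΔt = (7.476e-19 J) × (1.979e-17 s)
ΔEΔt = 1.480e-35 J·s

Compare to the minimum allowed value ℏ/2:
ℏ/2 = 5.273e-35 J·s

Since ΔEΔt = 1.480e-35 J·s < 5.273e-35 J·s = ℏ/2,
this violates the uncertainty relation.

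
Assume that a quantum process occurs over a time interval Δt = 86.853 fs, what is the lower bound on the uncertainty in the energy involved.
3.789 meV

Using the energy-time uncertainty principle:
ΔEΔt ≥ ℏ/2

The minimum uncertainty in energy is:
ΔE_min = ℏ/(2Δt)
ΔE_min = (1.055e-34 J·s) / (2 × 8.685e-14 s)
ΔE_min = 6.071e-22 J = 3.789 meV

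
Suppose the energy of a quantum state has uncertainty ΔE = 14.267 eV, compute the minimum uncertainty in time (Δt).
23.068 as

Using the energy-time uncertainty principle:
ΔEΔt ≥ ℏ/2

The minimum uncertainty in time is:
Δt_min = ℏ/(2ΔE)
Δt_min = (1.055e-34 J·s) / (2 × 2.286e-18 J)
Δt_min = 2.307e-17 s = 23.068 as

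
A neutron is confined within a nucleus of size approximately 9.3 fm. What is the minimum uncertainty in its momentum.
5.670 × 10^-21 kg·m/s

Using the Heisenberg uncertainty principle:
ΔxΔp ≥ ℏ/2

With Δx ≈ L = 9.300e-15 m (the confinement size):
Δp_min = ℏ/(2Δx)
Δp_min = (1.055e-34 J·s) / (2 × 9.300e-15 m)
Δp_min = 5.670e-21 kg·m/s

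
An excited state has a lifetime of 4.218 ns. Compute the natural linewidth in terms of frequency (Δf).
18.866 MHz

Using the energy-time uncertainty principle and E = hf:
ΔEΔt ≥ ℏ/2
hΔf·Δt ≥ ℏ/2

The minimum frequency uncertainty is:
Δf = ℏ/(2hτ) = 1/(4πτ)
Δf = 1/(4π × 4.218e-09 s)
Δf = 1.887e+07 Hz = 18.866 MHz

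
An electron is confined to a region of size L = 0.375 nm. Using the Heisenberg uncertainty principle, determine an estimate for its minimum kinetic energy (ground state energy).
67.733 meV

Using the uncertainty principle to estimate ground state energy:

1. The position uncertainty is approximately the confinement size:
   Δx ≈ L = 3.750e-10 m

2. From ΔxΔp ≥ ℏ/2, the minimum momentum uncertainty is:
   Δp ≈ ℏ/(2L) = 1.406e-25 kg·m/s

3. The kinetic energy is approximately:
   KE ≈ (Δp)²/(2m) = (1.406e-25)²/(2 × 9.109e-31 kg)
   KE ≈ 1.085e-20 J = 67.733 meV

This is an order-of-magnitude estimate of the ground state energy.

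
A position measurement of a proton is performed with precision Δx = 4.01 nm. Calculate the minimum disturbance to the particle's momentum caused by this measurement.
1.315 × 10^-26 kg·m/s

The uncertainty principle implies that measuring position disturbs momentum:
ΔxΔp ≥ ℏ/2

When we measure position with precision Δx, we necessarily introduce a momentum uncertainty:
Δp ≥ ℏ/(2Δx)
Δp_min = (1.055e-34 J·s) / (2 × 4.010e-09 m)
Δp_min = 1.315e-26 kg·m/s

The more precisely we measure position, the greater the momentum disturbance.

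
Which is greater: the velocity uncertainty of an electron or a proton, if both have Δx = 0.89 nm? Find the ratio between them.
The electron has the larger minimum velocity uncertainty, by a ratio of 1836.2.

For both particles, Δp_min = ℏ/(2Δx) = 5.925e-26 kg·m/s (same for both).

The velocity uncertainty is Δv = Δp/m:
- electron: Δv = 5.925e-26 / 9.109e-31 = 6.504e+04 m/s = 65.038 km/s
- proton: Δv = 5.925e-26 / 1.673e-27 = 3.542e+01 m/s = 35.421 m/s

Ratio: 6.504e+04 / 3.542e+01 = 1836.2

The lighter particle has larger velocity uncertainty because Δv ∝ 1/m.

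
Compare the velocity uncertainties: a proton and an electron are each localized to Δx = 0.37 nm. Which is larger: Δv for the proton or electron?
The electron has the larger minimum velocity uncertainty, by a ratio of 1836.2.

For both particles, Δp_min = ℏ/(2Δx) = 1.425e-25 kg·m/s (same for both).

The velocity uncertainty is Δv = Δp/m:
- proton: Δv = 1.425e-25 / 1.673e-27 = 8.520e+01 m/s = 85.201 m/s
- electron: Δv = 1.425e-25 / 9.109e-31 = 1.564e+05 m/s = 156.443 km/s

Ratio: 1.564e+05 / 8.520e+01 = 1836.2

The lighter particle has larger velocity uncertainty because Δv ∝ 1/m.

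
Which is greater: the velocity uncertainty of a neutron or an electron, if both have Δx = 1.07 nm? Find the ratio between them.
The electron has the larger minimum velocity uncertainty, by a ratio of 1838.7.

For both particles, Δp_min = ℏ/(2Δx) = 4.928e-26 kg·m/s (same for both).

The velocity uncertainty is Δv = Δp/m:
- neutron: Δv = 4.928e-26 / 1.675e-27 = 2.942e+01 m/s = 29.422 m/s
- electron: Δv = 4.928e-26 / 9.109e-31 = 5.410e+04 m/s = 54.097 km/s

Ratio: 5.410e+04 / 2.942e+01 = 1838.7

The lighter particle has larger velocity uncertainty because Δv ∝ 1/m.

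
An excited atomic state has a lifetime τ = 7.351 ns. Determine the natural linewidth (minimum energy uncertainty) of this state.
44.770 neV

Using the energy-time uncertainty principle:
ΔEΔt ≥ ℏ/2

The lifetime τ represents the time uncertainty Δt.
The natural linewidth (minimum energy uncertainty) is:

ΔE = ℏ/(2τ)
ΔE = (1.055e-34 J·s) / (2 × 7.351e-09 s)
ΔE = 7.173e-27 J = 44.770 neV

This natural linewidth limits the precision of spectroscopic measurements.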